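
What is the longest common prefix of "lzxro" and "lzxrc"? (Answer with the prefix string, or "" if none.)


String 1: 'lzxro'
String 2: 'lzxrc'
Compare position by position:
pos 0: 'l' vs 'l' match
pos 1: 'z' vs 'z' match
pos 2: 'x' vs 'x' match
pos 3: 'r' vs 'r' match
pos 4: 'o' vs 'c' differ -> stop
Longest common prefix: "lzxr" (length 4)


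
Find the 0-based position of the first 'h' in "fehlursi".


Input string: 'fehlursi'
Target: 'h'
Scanning left to right: s[0]='f', s[1]='e', s[2]='h'
First match at index: 2


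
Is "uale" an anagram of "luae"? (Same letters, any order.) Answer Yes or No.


String 1: 'luae' -> sorted: 'aelu'
String 2: 'uale' -> sorted: 'aelu'
Compare sorted forms: 'aelu' == 'aelu'
Anagram: Yes


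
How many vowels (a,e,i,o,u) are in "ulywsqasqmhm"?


Input string: 'ulywsqasqmhm'
Operation: count vowels (a, e, i, o, u)
Scan: s[0]='u' (vowel), s[1]='l', s[2]='y', s[3]='w', s[4]='s', s[5]='q', s[6]='a' (vowel), s[7]='s', s[8]='q', s[9]='m', s[10]='h', s[11]='m'
Vowels found: 2
Result: 2


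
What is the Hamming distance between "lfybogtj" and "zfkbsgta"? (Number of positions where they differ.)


String 1: 'lfybogtj'
String 2: 'zfkbsgta'
Compare each position: pos 0: 'l'!='z', pos 1: 'f'=='f', pos 2: 'y'!='k', pos 3: 'b'=='b', pos 4: 'o'!='s', pos 5: 'g'=='g', pos 6: 't'=='t', pos 7: 'j'!='a'
Differing positions: 4
Hamming distance: 4


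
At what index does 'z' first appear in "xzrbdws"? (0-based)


Input string: 'xzrbdws'
Target: 'z'
Scanning left to right: s[0]='x', s[1]='z'
First match at index: 1


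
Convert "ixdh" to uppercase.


Input string: 'ixdh'
Operation: convert each letter to uppercase
Mapping: 'i'->'I', 'x'->'X', 'd'->'D', 'h'->'H'
Result: IXDH


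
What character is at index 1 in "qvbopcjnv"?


Input string: 'qvbopcjnv'
Operation: get character at index 1
Index mapping: s[0]='q', s[1]='v'
Result: 'v'


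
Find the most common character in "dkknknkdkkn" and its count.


Input: 'dkknknkdkkn'
Operation: tally each character
Counts: 'd':2, 'k':6, 'n':3
Maximum: 'k' appears 6 times


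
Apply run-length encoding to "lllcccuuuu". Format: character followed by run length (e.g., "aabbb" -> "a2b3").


Input: 'lllcccuuuu'
Operation: identify consecutive runs
Runs: 'lll' -> l3, 'ccc' -> c3, 'uuuu' -> u4
Encoded: l3c3u4


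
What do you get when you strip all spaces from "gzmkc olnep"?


Input string: 'gzmkc olnep'
Operation: remove all spaces
Words: 'gzmkc', 'olnep'
Join without spaces: gzmkcolnep


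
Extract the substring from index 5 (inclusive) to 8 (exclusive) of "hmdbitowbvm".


Input string: 'hmdbitowbvm'
Operation: slice [5:8]
Extract characters: s[5]='t', s[6]='o', s[7]='w'
Result: tow


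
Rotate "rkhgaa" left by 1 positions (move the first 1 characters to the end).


Input: 'rkhgaa', shift = 1
Operation: split at index 1 and swap parts
Front part s[0:1] = 'r'
Back part s[1:] = 'khgaa'
Rotated = back + front = 'khgaa' + 'r'
Result: khgaar


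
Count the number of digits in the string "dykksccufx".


Input string: 'dykksccufx'
Operation: count digit characters (0-9)
Scan: 'd', 'y', 'k', 'k', 's', 'c', 'c', 'u', 'f', 'x'
Digits found: 0
Result: 0


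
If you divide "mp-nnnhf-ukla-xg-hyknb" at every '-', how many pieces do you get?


Input string: 'mp-nnnhf-ukla-xg-hyknb'
Delimiter: '-'
Split result: 'mp', 'nnnhf', 'ukla', 'xg', 'hyknb'
Number of parts: 5


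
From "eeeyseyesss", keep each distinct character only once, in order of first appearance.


Input: 'eeeyseyesss'
Operation: keep first occurrence of each character
Scan: s[0]='e' new -> keep; s[1]='e' seen -> skip; s[2]='e' seen -> skip; s[3]='y' new -> keep; s[4]='s' new -> keep; s[5]='e' seen -> skip; s[6]='y' seen -> skip; s[7]='e' seen -> skip; s[8]='s' seen -> skip; s[9]='s' seen -> skip; s[10]='s' seen -> skip
Result: eys


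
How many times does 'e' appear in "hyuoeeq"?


Input string: 'hyuoeeq'
Target character: 'e'
Scan each position: s[4]='e', s[5]='e'
Matches found at indices: 4, 5
Total: 2


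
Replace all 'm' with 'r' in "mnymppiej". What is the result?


Input string: 'mnymppiej'
Operation: replace 'm' with 'r'
Positions of 'm': 0, 3
After replacement: rnyrppiej


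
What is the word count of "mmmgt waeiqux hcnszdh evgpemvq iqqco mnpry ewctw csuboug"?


Input string: 'mmmgt waeiqux hcnszdh evgpemvq iqqco mnpry ewctw csuboug'
Operation: split by spaces
Words found: 'mmmgt', 'waeiqux', 'hcnszdh', 'evgpemvq', 'iqqco', 'mnpry', 'ewctw', 'csuboug'
Word count: 8


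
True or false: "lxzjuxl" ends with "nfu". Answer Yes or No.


Input string: 'lxzjuxl'
Suffix to check: 'nfu'
Last 3 characters of input: 'uxl'
Match: False
Result: No


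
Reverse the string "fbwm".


Input string: 'fbwm'
Operation: reverse character order
Original order: 'f' -> 'b' -> 'w' -> 'm'
Reversed order: 'm' -> 'w' -> 'b' -> 'f'
Result: mwbf


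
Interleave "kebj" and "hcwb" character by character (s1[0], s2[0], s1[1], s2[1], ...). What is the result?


String 1: 'kebj'
String 2: 'hcwb'
Operation: alternate characters
Pairs: 'k'+'h', 'e'+'c', 'b'+'w', 'j'+'b'
Result: khecbwjb


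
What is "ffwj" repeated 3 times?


Input string: 'ffwj'
Operation: repeat 3 times
Concatenation: 'ffwj' + 'ffwj' + 'ffwj'
Result: ffwjffwjffwj


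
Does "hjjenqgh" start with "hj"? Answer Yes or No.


Input string: 'hjjenqgh'
Prefix to check: 'hj'
First 2 characters of input: 'hj'
Match: True
Result: Yes


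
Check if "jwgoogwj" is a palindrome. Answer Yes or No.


Input string: 'jwgoogwj'
Reversed: 'jwgoogwj'
Compare pairs: s[0]='j' vs s[7]='j' (match), s[1]='w' vs s[6]='w' (match), s[2]='g' vs s[5]='g' (match), s[3]='o' vs s[4]='o' (match)
Palindrome: Yes


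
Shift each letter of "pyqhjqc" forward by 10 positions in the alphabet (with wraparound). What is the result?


Input: 'pyqhjqc', shift = 10
Operation: for each letter, (position + 10) mod 26
Mapping: 'p'(15+10=25)->'z', 'y'(24+10=34, 34 mod 26=8)->'i', 'q'(16+10=26, 26 mod 26=0)->'a', 'h'(7+10=17)->'r', 'j'(9+10=19)->'t', 'q'(16+10=26, 26 mod 26=0)->'a', 'c'(2+10=12)->'m'
Result: ziartam


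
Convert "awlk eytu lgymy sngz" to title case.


Input string: 'awlk eytu lgymy sngz'
Operation: capitalize first letter of each word
Word transformations: 'awlk'->'Awlk', 'eytu'->'Eytu', 'lgymy'->'Lgymy', 'sngz'->'Sngz'
Result: Awlk Eytu Lgymy Sngz


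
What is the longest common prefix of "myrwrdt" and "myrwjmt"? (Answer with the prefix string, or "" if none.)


String 1: 'myrwrdt'
String 2: 'myrwjmt'
Compare position by position:
pos 0: 'm' vs 'm' match
pos 1: 'y' vs 'y' match
pos 2: 'r' vs 'r' match
pos 3: 'w' vs 'w' match
pos 4: 'r' vs 'j' differ -> stop
Longest common prefix: "myrw" (length 4)


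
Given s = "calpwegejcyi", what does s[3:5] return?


Input string: 'calpwegejcyi'
Operation: slice [3:5]
Extract characters: s[3]='p', s[4]='w'
Result: pw


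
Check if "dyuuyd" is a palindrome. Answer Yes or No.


Input string: 'dyuuyd'
Reversed: 'dyuuyd'
Compare pairs: s[0]='d' vs s[5]='d' (match), s[1]='y' vs s[4]='y' (match), s[2]='u' vs s[3]='u' (match)
Palindrome: Yes


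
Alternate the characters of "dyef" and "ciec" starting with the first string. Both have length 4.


String 1: 'dyef'
String 2: 'ciec'
Operation: alternate characters
Pairs: 'd'+'c', 'y'+'i', 'e'+'e', 'f'+'c'
Result: dcyieefc


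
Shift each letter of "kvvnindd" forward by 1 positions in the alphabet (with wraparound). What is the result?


Input: 'kvvnindd', shift = 1
Operation: for each letter, (position + 1) mod 26
Mapping: 'k'(10+1=11)->'l', 'v'(21+1=22)->'w', 'v'(21+1=22)->'w', 'n'(13+1=14)->'o', 'i'(8+1=9)->'j', 'n'(13+1=14)->'o', 'd'(3+1=4)->'e', 'd'(3+1=4)->'e'
Result: lwwojoee


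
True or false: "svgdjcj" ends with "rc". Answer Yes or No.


Input string: 'svgdjcj'
Suffix to check: 'rc'
Last 2 characters of input: 'cj'
Match: False
Result: No


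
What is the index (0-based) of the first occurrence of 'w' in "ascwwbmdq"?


Input string: 'ascwwbmdq'
Target: 'w'
Scanning left to right: s[0]='a', s[1]='s', s[2]='c', s[3]='w'
First match at index: 3


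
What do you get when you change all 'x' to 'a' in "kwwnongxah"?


Input string: 'kwwnongxah'
Operation: replace 'x' with 'a'
Positions of 'x': 7
After replacement: kwwnongaah


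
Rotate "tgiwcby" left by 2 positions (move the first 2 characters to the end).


Input: 'tgiwcby', shift = 2
Operation: split at index 2 and swap parts
Front part s[0:2] = 'tg'
Back part s[2:] = 'iwcby'
Rotated = back + front = 'iwcby' + 'tg'
Result: iwcbytg


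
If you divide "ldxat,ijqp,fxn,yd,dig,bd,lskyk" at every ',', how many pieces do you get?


Input string: 'ldxat,ijqp,fxn,yd,dig,bd,lskyk'
Delimiter: ','
Split result: 'ldxat', 'ijqp', 'fxn', 'yd', 'dig', 'bd', 'lskyk'
Number of parts: 7


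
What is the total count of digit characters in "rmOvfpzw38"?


Input string: 'rmOvfpzw38'
Operation: count digit characters (0-9)
Scan: 'r', 'm', 'O', 'v', 'f', 'p', 'z', 'w', '3'(digit), '8'(digit)
Digits found: 2
Result: 2


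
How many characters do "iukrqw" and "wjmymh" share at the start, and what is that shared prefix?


String 1: 'iukrqw'
String 2: 'wjmymh'
Compare position by position:
pos 0: 'i' vs 'w' differ -> stop
Longest common prefix: "" (length 0)


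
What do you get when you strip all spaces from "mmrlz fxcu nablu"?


Input string: 'mmrlz fxcu nablu'
Operation: remove all spaces
Words: 'mmrlz', 'fxcu', 'nablu'
Join without spaces: mmrlzfxcunablu


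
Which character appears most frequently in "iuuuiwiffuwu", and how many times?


Input: 'iuuuiwiffuwu'
Operation: tally each character
Counts: 'f':2, 'i':3, 'u':5, 'w':2
Maximum: 'u' appears 5 times


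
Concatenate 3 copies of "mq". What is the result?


Input string: 'mq'
Operation: repeat 3 times
Concatenation: 'mq' + 'mq' + 'mq'
Result: mqmqmq


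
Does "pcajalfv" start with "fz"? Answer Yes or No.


Input string: 'pcajalfv'
Prefix to check: 'fz'
First 2 characters of input: 'pc'
Match: False
Result: No


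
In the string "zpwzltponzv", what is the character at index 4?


Input string: 'zpwzltponzv'
Operation: get character at index 4
Index mapping: s[0]='z', s[1]='p', s[2]='w', s[3]='z', s[4]='l'
Result: 'l'


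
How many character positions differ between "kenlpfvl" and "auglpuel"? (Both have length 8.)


String 1: 'kenlpfvl'
String 2: 'auglpuel'
Compare each position: pos 0: 'k'!='a', pos 1: 'e'!='u', pos 2: 'n'!='g', pos 3: 'l'=='l', pos 4: 'p'=='p', pos 5: 'f'!='u', pos 6: 'v'!='e', pos 7: 'l'=='l'
Differing positions: 5
Hamming distance: 5


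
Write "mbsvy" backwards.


Input string: 'mbsvy'
Operation: reverse character order
Original order: 'm' -> 'b' -> 's' -> 'v' -> 'y'
Reversed order: 'y' -> 'v' -> 's' -> 'b' -> 'm'
Result: yvsbm


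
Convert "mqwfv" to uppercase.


Input string: 'mqwfv'
Operation: convert each letter to uppercase
Mapping: 'm'->'M', 'q'->'Q', 'w'->'W', 'f'->'F', 'v'->'V'
Result: MQWFV


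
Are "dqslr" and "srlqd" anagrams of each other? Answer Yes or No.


String 1: 'dqslr' -> sorted: 'dlqrs'
String 2: 'srlqd' -> sorted: 'dlqrs'
Compare sorted forms: 'dlqrs' == 'dlqrs'
Anagram: Yes


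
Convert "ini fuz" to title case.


Input string: 'ini fuz'
Operation: capitalize first letter of each word
Word transformations: 'ini'->'Ini', 'fuz'->'Fuz'
Result: Ini Fuz


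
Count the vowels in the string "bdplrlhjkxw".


Input string: 'bdplrlhjkxw'
Operation: count vowels (a, e, i, o, u)
Scan: s[0]='b', s[1]='d', s[2]='p', s[3]='l', s[4]='r', s[5]='l', s[6]='h', s[7]='j', s[8]='k', s[9]='x', s[10]='w'
Vowels found: 0
Result: 0


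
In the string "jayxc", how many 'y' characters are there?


Input string: 'jayxc'
Target character: 'y'
Scan each position: s[2]='y'
Matches found at indices: 2
Total: 1


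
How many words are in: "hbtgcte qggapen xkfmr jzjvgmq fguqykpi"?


Input string: 'hbtgcte qggapen xkfmr jzjvgmq fguqykpi'
Operation: split by spaces
Words found: 'hbtgcte', 'qggapen', 'xkfmr', 'jzjvgmq', 'fguqykpi'
Word count: 5


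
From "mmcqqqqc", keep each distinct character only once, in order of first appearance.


Input: 'mmcqqqqc'
Operation: keep first occurrence of each character
Scan: s[0]='m' new -> keep; s[1]='m' seen -> skip; s[2]='c' new -> keep; s[3]='q' new -> keep; s[4]='q' seen -> skip; s[5]='q' seen -> skip; s[6]='q' seen -> skip; s[7]='c' seen -> skip
Result: mcq


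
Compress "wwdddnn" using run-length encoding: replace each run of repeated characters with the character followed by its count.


Input: 'wwdddnn'
Operation: identify consecutive runs
Runs: 'ww' -> w2, 'ddd' -> d3, 'nn' -> n2
Encoded: w2d3n2


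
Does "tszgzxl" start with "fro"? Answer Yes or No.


Input string: 'tszgzxl'
Prefix to check: 'fro'
First 3 characters of input: 'tsz'
Match: False
Result: No


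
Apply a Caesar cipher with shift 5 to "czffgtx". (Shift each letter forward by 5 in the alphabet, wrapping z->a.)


Input: 'czffgtx', shift = 5
Operation: for each letter, (position + 5) mod 26
Mapping: 'c'(2+5=7)->'h', 'z'(25+5=30, 30 mod 26=4)->'e', 'f'(5+5=10)->'k', 'f'(5+5=10)->'k', 'g'(6+5=11)->'l', 't'(19+5=24)->'y', 'x'(23+5=28, 28 mod 26=2)->'c'
Result: hekklyc


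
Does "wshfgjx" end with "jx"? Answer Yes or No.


Input string: 'wshfgjx'
Suffix to check: 'jx'
Last 2 characters of input: 'jx'
Match: True
Result: Yes


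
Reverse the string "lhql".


Input string: 'lhql'
Operation: reverse character order
Original order: 'l' -> 'h' -> 'q' -> 'l'
Reversed order: 'l' -> 'q' -> 'h' -> 'l'
Result: lqhl


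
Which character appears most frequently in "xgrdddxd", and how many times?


Input: 'xgrdddxd'
Operation: tally each character
Counts: 'd':4, 'g':1, 'r':1, 'x':2
Maximum: 'd' appears 4 times


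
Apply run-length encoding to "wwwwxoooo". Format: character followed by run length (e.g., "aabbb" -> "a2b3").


Input: 'wwwwxoooo'
Operation: identify consecutive runs
Runs: 'wwww' -> w4, 'x' -> x1, 'oooo' -> o4
Encoded: w4x1o4


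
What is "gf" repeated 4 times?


Input string: 'gf'
Operation: repeat 4 times
Concatenation: 'gf' + 'gf' + 'gf' + 'gf'
Result: gfgfgfgf


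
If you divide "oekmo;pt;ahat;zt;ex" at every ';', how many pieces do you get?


Input string: 'oekmo;pt;ahat;zt;ex'
Delimiter: ';'
Split result: 'oekmo', 'pt', 'ahat', 'zt', 'ex'
Number of parts: 5


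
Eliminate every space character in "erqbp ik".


Input string: 'erqbp ik'
Operation: remove all spaces
Words: 'erqbp', 'ik'
Join without spaces: erqbpik


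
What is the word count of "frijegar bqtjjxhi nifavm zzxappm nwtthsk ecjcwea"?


Input string: 'frijegar bqtjjxhi nifavm zzxappm nwtthsk ecjcwea'
Operation: split by spaces
Words found: 'frijegar', 'bqtjjxhi', 'nifavm', 'zzxappm', 'nwtthsk', 'ecjcwea'
Word count: 6


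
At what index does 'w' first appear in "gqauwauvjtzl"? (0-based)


Input string: 'gqauwauvjtzl'
Target: 'w'
Scanning left to right: s[0]='g', s[1]='q', s[2]='a', s[3]='u', s[4]='w'
First match at index: 4


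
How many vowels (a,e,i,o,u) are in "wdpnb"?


Input string: 'wdpnb'
Operation: count vowels (a, e, i, o, u)
Scan: s[0]='w', s[1]='d', s[2]='p', s[3]='n', s[4]='b'
Vowels found: 0
Result: 0


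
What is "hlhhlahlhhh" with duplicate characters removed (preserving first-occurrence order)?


Input: 'hlhhlahlhhh'
Operation: keep first occurrence of each character
Scan: s[0]='h' new -> keep; s[1]='l' new -> keep; s[2]='h' seen -> skip; s[3]='h' seen -> skip; s[4]='l' seen -> skip; s[5]='a' new -> keep; s[6]='h' seen -> skip; s[7]='l' seen -> skip; s[8]='h' seen -> skip; s[9]='h' seen -> skip; s[10]='h' seen -> skip
Result: hla


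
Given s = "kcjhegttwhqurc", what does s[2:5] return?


Input string: 'kcjhegttwhqurc'
Operation: slice [2:5]
Extract characters: s[2]='j', s[3]='h', s[4]='e'
Result: jhe


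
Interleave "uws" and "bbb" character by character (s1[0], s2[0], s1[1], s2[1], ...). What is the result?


String 1: 'uws'
String 2: 'bbb'
Operation: alternate characters
Pairs: 'u'+'b', 'w'+'b', 's'+'b'
Result: ubwbsb


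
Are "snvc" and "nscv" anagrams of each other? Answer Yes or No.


String 1: 'snvc' -> sorted: 'cnsv'
String 2: 'nscv' -> sorted: 'cnsv'
Compare sorted forms: 'cnsv' == 'cnsv'
Anagram: Yes


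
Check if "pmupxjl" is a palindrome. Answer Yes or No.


Input string: 'pmupxjl'
Reversed: 'ljxpump'
Compare pairs: s[0]='p' vs s[6]='l' (mismatch), s[1]='m' vs s[5]='j' (mismatch), s[2]='u' vs s[4]='x' (mismatch)
Palindrome: No


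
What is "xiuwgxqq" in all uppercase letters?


Input string: 'xiuwgxqq'
Operation: convert each letter to uppercase
Mapping: 'x'->'X', 'i'->'I', 'u'->'U', 'w'->'W', 'g'->'G', 'x'->'X', 'q'->'Q', 'q'->'Q'
Result: XIUWGXQQ


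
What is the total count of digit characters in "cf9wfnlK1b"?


Input string: 'cf9wfnlK1b'
Operation: count digit characters (0-9)
Scan: 'c', 'f', '9'(digit), 'w', 'f', 'n', 'l', 'K', '1'(digit), 'b'
Digits found: 2
Result: 2


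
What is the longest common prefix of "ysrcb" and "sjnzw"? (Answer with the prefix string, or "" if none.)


String 1: 'ysrcb'
String 2: 'sjnzw'
Compare position by position:
pos 0: 'y' vs 's' differ -> stop
Longest common prefix: "" (length 0)


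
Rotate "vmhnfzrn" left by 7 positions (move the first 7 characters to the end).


Input: 'vmhnfzrn', shift = 7
Operation: split at index 7 and swap parts
Front part s[0:7] = 'vmhnfzr'
Back part s[7:] = 'n'
Rotated = back + front = 'n' + 'vmhnfzr'
Result: nvmhnfzr


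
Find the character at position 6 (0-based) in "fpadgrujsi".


Input string: 'fpadgrujsi'
Operation: get character at index 6
Index mapping: s[0]='f', s[1]='p', s[2]='a', s[3]='d', s[4]='g', s[5]='r', s[6]='u'
Result: 'u'


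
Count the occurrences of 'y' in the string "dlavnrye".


Input string: 'dlavnrye'
Target character: 'y'
Scan each position: s[6]='y'
Matches found at indices: 6
Total: 1


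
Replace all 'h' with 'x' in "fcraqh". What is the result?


Input string: 'fcraqh'
Operation: replace 'h' with 'x'
Positions of 'h': 5
After replacement: fcraqx


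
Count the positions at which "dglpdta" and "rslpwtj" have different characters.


String 1: 'dglpdta'
String 2: 'rslpwtj'
Compare each position: pos 0: 'd'!='r', pos 1: 'g'!='s', pos 2: 'l'=='l', pos 3: 'p'=='p', pos 4: 'd'!='w', pos 5: 't'=='t', pos 6: 'a'!='j'
Differing positions: 4
Hamming distance: 4


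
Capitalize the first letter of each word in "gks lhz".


Input string: 'gks lhz'
Operation: capitalize first letter of each word
Word transformations: 'gks'->'Gks', 'lhz'->'Lhz'
Result: Gks Lhz


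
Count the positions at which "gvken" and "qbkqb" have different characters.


String 1: 'gvken'
String 2: 'qbkqb'
Compare each position: pos 0: 'g'!='q', pos 1: 'v'!='b', pos 2: 'k'=='k', pos 3: 'e'!='q', pos 4: 'n'!='b'
Differing positions: 4
Hamming distance: 4


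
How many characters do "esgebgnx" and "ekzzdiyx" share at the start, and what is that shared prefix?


String 1: 'esgebgnx'
String 2: 'ekzzdiyx'
Compare position by position:
pos 0: 'e' vs 'e' match
pos 1: 's' vs 'k' differ -> stop
Longest common prefix: "e" (length 1)


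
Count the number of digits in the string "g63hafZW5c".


Input string: 'g63hafZW5c'
Operation: count digit characters (0-9)
Scan: 'g', '6'(digit), '3'(digit), 'h', 'a', 'f', 'Z', 'W', '5'(digit), 'c'
Digits found: 3
Result: 3


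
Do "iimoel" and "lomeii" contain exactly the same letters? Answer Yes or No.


String 1: 'iimoel' -> sorted: 'eiilmo'
String 2: 'lomeii' -> sorted: 'eiilmo'
Compare sorted forms: 'eiilmo' == 'eiilmo'
Anagram: Yes


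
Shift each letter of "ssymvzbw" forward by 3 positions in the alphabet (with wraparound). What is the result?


Input: 'ssymvzbw', shift = 3
Operation: for each letter, (position + 3) mod 26
Mapping: 's'(18+3=21)->'v', 's'(18+3=21)->'v', 'y'(24+3=27, 27 mod 26=1)->'b', 'm'(12+3=15)->'p', 'v'(21+3=24)->'y', 'z'(25+3=28, 28 mod 26=2)->'c', 'b'(1+3=4)->'e', 'w'(22+3=25)->'z'
Result: vvbpycez


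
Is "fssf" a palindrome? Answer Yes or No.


Input string: 'fssf'
Reversed: 'fssf'
Compare pairs: s[0]='f' vs s[3]='f' (match), s[1]='s' vs s[2]='s' (match)
Palindrome: Yes


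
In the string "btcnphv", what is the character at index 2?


Input string: 'btcnphv'
Operation: get character at index 2
Index mapping: s[0]='b', s[1]='t', s[2]='c'
Result: 'c'


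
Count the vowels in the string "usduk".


Input string: 'usduk'
Operation: count vowels (a, e, i, o, u)
Scan: s[0]='u' (vowel), s[1]='s', s[2]='d', s[3]='u' (vowel), s[4]='k'
Vowels found: 2
Result: 2


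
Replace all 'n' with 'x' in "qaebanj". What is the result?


Input string: 'qaebanj'
Operation: replace 'n' with 'x'
Positions of 'n': 5
After replacement: qaebaxj


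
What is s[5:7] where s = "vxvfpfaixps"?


Input string: 'vxvfpfaixps'
Operation: slice [5:7]
Extract characters: s[5]='f', s[6]='a'
Result: fa


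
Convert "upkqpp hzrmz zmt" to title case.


Input string: 'upkqpp hzrmz zmt'
Operation: capitalize first letter of each word
Word transformations: 'upkqpp'->'Upkqpp', 'hzrmz'->'Hzrmz', 'zmt'->'Zmt'
Result: Upkqpp Hzrmz Zmt


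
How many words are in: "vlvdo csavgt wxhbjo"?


Input string: 'vlvdo csavgt wxhbjo'
Operation: split by spaces
Words found: 'vlvdo', 'csavgt', 'wxhbjo'
Word count: 3


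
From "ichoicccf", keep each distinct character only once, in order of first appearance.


Input: 'ichoicccf'
Operation: keep first occurrence of each character
Scan: s[0]='i' new -> keep; s[1]='c' new -> keep; s[2]='h' new -> keep; s[3]='o' new -> keep; s[4]='i' seen -> skip; s[5]='c' seen -> skip; s[6]='c' seen -> skip; s[7]='c' seen -> skip; s[8]='f' new -> keep
Result: ichof


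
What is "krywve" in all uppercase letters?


Input string: 'krywve'
Operation: convert each letter to uppercase
Mapping: 'k'->'K', 'r'->'R', 'y'->'Y', 'w'->'W', 'v'->'V', 'e'->'E'
Result: KRYWVE


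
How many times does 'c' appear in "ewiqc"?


Input string: 'ewiqc'
Target character: 'c'
Scan each position: s[4]='c'
Matches found at indices: 4
Total: 1


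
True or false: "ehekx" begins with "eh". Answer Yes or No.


Input string: 'ehekx'
Prefix to check: 'eh'
First 2 characters of input: 'eh'
Match: True
Result: Yes


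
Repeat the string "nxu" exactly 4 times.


Input string: 'nxu'
Operation: repeat 4 times
Concatenation: 'nxu' + 'nxu' + 'nxu' + 'nxu'
Result: nxunxunxunxu


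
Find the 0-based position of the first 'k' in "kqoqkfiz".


Input string: 'kqoqkfiz'
Target: 'k'
Scanning left to right: s[0]='k'
First match at index: 0


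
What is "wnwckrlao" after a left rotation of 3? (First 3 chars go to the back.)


Input: 'wnwckrlao', shift = 3
Operation: split at index 3 and swap parts
Front part s[0:3] = 'wnw'
Back part s[3:] = 'ckrlao'
Rotated = back + front = 'ckrlao' + 'wnw'
Result: ckrlaownw


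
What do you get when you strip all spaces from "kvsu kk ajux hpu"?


Input string: 'kvsu kk ajux hpu'
Operation: remove all spaces
Words: 'kvsu', 'kk', 'ajux', 'hpu'
Join without spaces: kvsukkajuxhpu


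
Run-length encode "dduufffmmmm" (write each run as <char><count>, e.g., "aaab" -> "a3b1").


Input: 'dduufffmmmm'
Operation: identify consecutive runs
Runs: 'dd' -> d2, 'uu' -> u2, 'fff' -> f3, 'mmmm' -> m4
Encoded: d2u2f3m4


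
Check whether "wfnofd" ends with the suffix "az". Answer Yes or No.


Input string: 'wfnofd'
Suffix to check: 'az'
Last 2 characters of input: 'fd'
Match: False
Result: No


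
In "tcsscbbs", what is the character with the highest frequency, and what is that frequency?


Input: 'tcsscbbs'
Operation: tally each character
Counts: 'b':2, 'c':2, 's':3, 't':1
Maximum: 's' appears 3 times


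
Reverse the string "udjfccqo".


Input string: 'udjfccqo'
Operation: reverse character order
Original order: 'u' -> 'd' -> 'j' -> 'f' -> 'c' -> 'c' -> 'q' -> 'o'
Reversed order: 'o' -> 'q' -> 'c' -> 'c' -> 'f' -> 'j' -> 'd' -> 'u'
Result: oqccfjdu


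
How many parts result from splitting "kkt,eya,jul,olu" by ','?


Input string: 'kkt,eya,jul,olu'
Delimiter: ','
Split result: 'kkt', 'eya', 'jul', 'olu'
Number of parts: 4


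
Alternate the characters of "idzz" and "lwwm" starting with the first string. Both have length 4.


String 1: 'idzz'
String 2: 'lwwm'
Operation: alternate characters
Pairs: 'i'+'l', 'd'+'w', 'z'+'w', 'z'+'m'
Result: ildwzwzm


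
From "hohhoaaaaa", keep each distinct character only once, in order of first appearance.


Input: 'hohhoaaaaa'
Operation: keep first occurrence of each character
Scan: s[0]='h' new -> keep; s[1]='o' new -> keep; s[2]='h' seen -> skip; s[3]='h' seen -> skip; s[4]='o' seen -> skip; s[5]='a' new -> keep; s[6]='a' seen -> skip; s[7]='a' seen -> skip; s[8]='a' seen -> skip; s[9]='a' seen -> skip
Result: hoa


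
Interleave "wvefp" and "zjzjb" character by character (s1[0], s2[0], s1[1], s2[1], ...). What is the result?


String 1: 'wvefp'
String 2: 'zjzjb'
Operation: alternate characters
Pairs: 'w'+'z', 'v'+'j', 'e'+'z', 'f'+'j', 'p'+'b'
Result: wzvjezfjpb


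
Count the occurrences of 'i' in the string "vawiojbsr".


Input string: 'vawiojbsr'
Target character: 'i'
Scan each position: s[3]='i'
Matches found at indices: 3
Total: 1


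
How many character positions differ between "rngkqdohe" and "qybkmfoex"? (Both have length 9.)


String 1: 'rngkqdohe'
String 2: 'qybkmfoex'
Compare each position: pos 0: 'r'!='q', pos 1: 'n'!='y', pos 2: 'g'!='b', pos 3: 'k'=='k', pos 4: 'q'!='m', pos 5: 'd'!='f', pos 6: 'o'=='o', pos 7: 'h'!='e', pos 8: 'e'!='x'
Differing positions: 7
Hamming distance: 7


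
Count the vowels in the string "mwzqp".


Input string: 'mwzqp'
Operation: count vowels (a, e, i, o, u)
Scan: s[0]='m', s[1]='w', s[2]='z', s[3]='q', s[4]='p'
Vowels found: 0
Result: 0


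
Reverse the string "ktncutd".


Input string: 'ktncutd'
Operation: reverse character order
Original order: 'k' -> 't' -> 'n' -> 'c' -> 'u' -> 't' -> 'd'
Reversed order: 'd' -> 't' -> 'u' -> 'c' -> 'n' -> 't' -> 'k'
Result: dtucntk


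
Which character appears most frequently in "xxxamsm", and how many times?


Input: 'xxxamsm'
Operation: tally each character
Counts: 'a':1, 'm':2, 's':1, 'x':3
Maximum: 'x' appears 3 times


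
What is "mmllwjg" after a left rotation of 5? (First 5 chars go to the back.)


Input: 'mmllwjg', shift = 5
Operation: split at index 5 and swap parts
Front part s[0:5] = 'mmllw'
Back part s[5:] = 'jg'
Rotated = back + front = 'jg' + 'mmllw'
Result: jgmmllw


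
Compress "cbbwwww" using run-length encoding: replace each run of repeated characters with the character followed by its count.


Input: 'cbbwwww'
Operation: identify consecutive runs
Runs: 'c' -> c1, 'bb' -> b2, 'wwww' -> w4
Encoded: c1b2w4


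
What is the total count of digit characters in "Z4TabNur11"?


Input string: 'Z4TabNur11'
Operation: count digit characters (0-9)
Scan: 'Z', '4'(digit), 'T', 'a', 'b', 'N', 'u', 'r', '1'(digit), '1'(digit)
Digits found: 3
Result: 3


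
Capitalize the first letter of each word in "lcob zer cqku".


Input string: 'lcob zer cqku'
Operation: capitalize first letter of each word
Word transformations: 'lcob'->'Lcob', 'zer'->'Zer', 'cqku'->'Cqku'
Result: Lcob Zer Cqku


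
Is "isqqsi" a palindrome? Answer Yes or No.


Input string: 'isqqsi'
Reversed: 'isqqsi'
Compare pairs: s[0]='i' vs s[5]='i' (match), s[1]='s' vs s[4]='s' (match), s[2]='q' vs s[3]='q' (match)
Palindrome: Yes


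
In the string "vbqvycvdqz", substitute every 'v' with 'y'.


Input string: 'vbqvycvdqz'
Operation: replace 'v' with 'y'
Positions of 'v': 0, 3, 6
After replacement: ybqyycydqz


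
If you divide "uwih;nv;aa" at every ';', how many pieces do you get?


Input string: 'uwih;nv;aa'
Delimiter: ';'
Split result: 'uwih', 'nv', 'aa'
Number of parts: 3


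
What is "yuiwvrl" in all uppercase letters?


Input string: 'yuiwvrl'
Operation: convert each letter to uppercase
Mapping: 'y'->'Y', 'u'->'U', 'i'->'I', 'w'->'W', 'v'->'V', 'r'->'R', 'l'->'L'
Result: YUIWVRL


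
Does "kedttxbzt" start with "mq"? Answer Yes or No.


Input string: 'kedttxbzt'
Prefix to check: 'mq'
First 2 characters of input: 'ke'
Match: False
Result: No


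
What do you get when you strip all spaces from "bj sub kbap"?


Input string: 'bj sub kbap'
Operation: remove all spaces
Words: 'bj', 'sub', 'kbap'
Join without spaces: bjsubkbap


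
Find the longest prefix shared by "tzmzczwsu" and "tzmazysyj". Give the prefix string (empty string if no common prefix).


String 1: 'tzmzczwsu'
String 2: 'tzmazysyj'
Compare position by position:
pos 0: 't' vs 't' match
pos 1: 'z' vs 'z' match
pos 2: 'm' vs 'm' match
pos 3: 'z' vs 'a' differ -> stop
Longest common prefix: "tzm" (length 3)


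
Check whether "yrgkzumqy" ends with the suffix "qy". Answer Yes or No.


Input string: 'yrgkzumqy'
Suffix to check: 'qy'
Last 2 characters of input: 'qy'
Match: True
Result: Yes


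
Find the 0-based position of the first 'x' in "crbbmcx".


Input string: 'crbbmcx'
Target: 'x'
Scanning left to right: s[0]='c', s[1]='r', s[2]='b', s[3]='b', s[4]='m', s[5]='c', s[6]='x'
First match at index: 6


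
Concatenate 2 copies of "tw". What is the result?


Input string: 'tw'
Operation: repeat 2 times
Concatenation: 'tw' + 'tw'
Result: twtw


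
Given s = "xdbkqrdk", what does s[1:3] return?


Input string: 'xdbkqrdk'
Operation: slice [1:3]
Extract characters: s[1]='d', s[2]='b'
Result: db


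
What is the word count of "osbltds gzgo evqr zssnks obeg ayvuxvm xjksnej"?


Input string: 'osbltds gzgo evqr zssnks obeg ayvuxvm xjksnej'
Operation: split by spaces
Words found: 'osbltds', 'gzgo', 'evqr', 'zssnks', 'obeg', 'ayvuxvm', 'xjksnej'
Word count: 7


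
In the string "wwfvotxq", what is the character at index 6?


Input string: 'wwfvotxq'
Operation: get character at index 6
Index mapping: s[0]='w', s[1]='w', s[2]='f', s[3]='v', s[4]='o', s[5]='t', s[6]='x'
Result: 'x'


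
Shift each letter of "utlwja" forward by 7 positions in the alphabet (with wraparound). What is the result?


Input: 'utlwja', shift = 7
Operation: for each letter, (position + 7) mod 26
Mapping: 'u'(20+7=27, 27 mod 26=1)->'b', 't'(19+7=26, 26 mod 26=0)->'a', 'l'(11+7=18)->'s', 'w'(22+7=29, 29 mod 26=3)->'d', 'j'(9+7=16)->'q', 'a'(0+7=7)->'h'
Result: basdqh


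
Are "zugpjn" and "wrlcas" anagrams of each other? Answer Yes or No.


String 1: 'zugpjn' -> sorted: 'gjnpuz'
String 2: 'wrlcas' -> sorted: 'aclrsw'
Compare sorted forms: 'gjnpuz' != 'aclrsw'
Anagram: No


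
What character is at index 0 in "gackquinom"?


Input string: 'gackquinom'
Operation: get character at index 0
Index mapping: s[0]='g'
Result: 'g'


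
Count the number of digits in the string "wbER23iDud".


Input string: 'wbER23iDud'
Operation: count digit characters (0-9)
Scan: 'w', 'b', 'E', 'R', '2'(digit), '3'(digit), 'i', 'D', 'u', 'd'
Digits found: 2
Result: 2


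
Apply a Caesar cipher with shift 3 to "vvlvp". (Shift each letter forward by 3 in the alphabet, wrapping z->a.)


Input: 'vvlvp', shift = 3
Operation: for each letter, (position + 3) mod 26
Mapping: 'v'(21+3=24)->'y', 'v'(21+3=24)->'y', 'l'(11+3=14)->'o', 'v'(21+3=24)->'y', 'p'(15+3=18)->'s'
Result: yyoys


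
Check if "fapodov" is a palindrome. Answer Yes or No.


Input string: 'fapodov'
Reversed: 'vodopaf'
Compare pairs: s[0]='f' vs s[6]='v' (mismatch), s[1]='a' vs s[5]='o' (mismatch), s[2]='p' vs s[4]='d' (mismatch)
Palindrome: No


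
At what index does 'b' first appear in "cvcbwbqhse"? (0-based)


Input string: 'cvcbwbqhse'
Target: 'b'
Scanning left to right: s[0]='c', s[1]='v', s[2]='c', s[3]='b'
First match at index: 3


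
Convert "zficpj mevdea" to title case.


Input string: 'zficpj mevdea'
Operation: capitalize first letter of each word
Word transformations: 'zficpj'->'Zficpj', 'mevdea'->'Mevdea'
Result: Zficpj Mevdea


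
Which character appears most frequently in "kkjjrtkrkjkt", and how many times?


Input: 'kkjjrtkrkjkt'
Operation: tally each character
Counts: 'j':3, 'k':5, 'r':2, 't':2
Maximum: 'k' appears 5 times


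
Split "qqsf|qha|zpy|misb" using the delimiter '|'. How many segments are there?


Input string: 'qqsf|qha|zpy|misb'
Delimiter: '|'
Split result: 'qqsf', 'qha', 'zpy', 'misb'
Number of parts: 4


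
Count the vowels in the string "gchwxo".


Input string: 'gchwxo'
Operation: count vowels (a, e, i, o, u)
Scan: s[0]='g', s[1]='c', s[2]='h', s[3]='w', s[4]='x', s[5]='o' (vowel)
Vowels found: 1
Result: 1


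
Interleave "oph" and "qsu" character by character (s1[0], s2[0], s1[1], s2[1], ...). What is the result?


String 1: 'oph'
String 2: 'qsu'
Operation: alternate characters
Pairs: 'o'+'q', 'p'+'s', 'h'+'u'
Result: oqpshu


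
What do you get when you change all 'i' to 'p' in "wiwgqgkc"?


Input string: 'wiwgqgkc'
Operation: replace 'i' with 'p'
Positions of 'i': 1
After replacement: wpwgqgkc


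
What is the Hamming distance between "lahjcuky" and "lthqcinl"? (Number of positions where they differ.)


String 1: 'lahjcuky'
String 2: 'lthqcinl'
Compare each position: pos 0: 'l'=='l', pos 1: 'a'!='t', pos 2: 'h'=='h', pos 3: 'j'!='q', pos 4: 'c'=='c', pos 5: 'u'!='i', pos 6: 'k'!='n', pos 7: 'y'!='l'
Differing positions: 5
Hamming distance: 5


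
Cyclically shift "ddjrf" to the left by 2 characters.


Input: 'ddjrf', shift = 2
Operation: split at index 2 and swap parts
Front part s[0:2] = 'dd'
Back part s[2:] = 'jrf'
Rotated = back + front = 'jrf' + 'dd'
Result: jrfdd


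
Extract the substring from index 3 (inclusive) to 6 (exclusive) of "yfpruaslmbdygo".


Input string: 'yfpruaslmbdygo'
Operation: slice [3:6]
Extract characters: s[3]='r', s[4]='u', s[5]='a'
Result: rua


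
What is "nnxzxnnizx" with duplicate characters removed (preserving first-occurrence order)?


Input: 'nnxzxnnizx'
Operation: keep first occurrence of each character
Scan: s[0]='n' new -> keep; s[1]='n' seen -> skip; s[2]='x' new -> keep; s[3]='z' new -> keep; s[4]='x' seen -> skip; s[5]='n' seen -> skip; s[6]='n' seen -> skip; s[7]='i' new -> keep; s[8]='z' seen -> skip; s[9]='x' seen -> skip
Result: nxzi


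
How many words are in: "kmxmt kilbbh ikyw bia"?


Input string: 'kmxmt kilbbh ikyw bia'
Operation: split by spaces
Words found: 'kmxmt', 'kilbbh', 'ikyw', 'bia'
Word count: 4


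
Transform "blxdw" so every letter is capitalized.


Input string: 'blxdw'
Operation: convert each letter to uppercase
Mapping: 'b'->'B', 'l'->'L', 'x'->'X', 'd'->'D', 'w'->'W'
Result: BLXDW


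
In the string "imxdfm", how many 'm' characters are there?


Input string: 'imxdfm'
Target character: 'm'
Scan each position: s[1]='m', s[5]='m'
Matches found at indices: 1, 5
Total: 2


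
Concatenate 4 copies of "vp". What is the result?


Input string: 'vp'
Operation: repeat 4 times
Concatenation: 'vp' + 'vp' + 'vp' + 'vp'
Result: vpvpvpvp


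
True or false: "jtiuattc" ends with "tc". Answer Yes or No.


Input string: 'jtiuattc'
Suffix to check: 'tc'
Last 2 characters of input: 'tc'
Match: True
Result: Yes


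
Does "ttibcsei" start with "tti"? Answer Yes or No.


Input string: 'ttibcsei'
Prefix to check: 'tti'
First 3 characters of input: 'tti'
Match: True
Result: Yes


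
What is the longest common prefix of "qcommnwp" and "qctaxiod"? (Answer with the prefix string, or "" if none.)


String 1: 'qcommnwp'
String 2: 'qctaxiod'
Compare position by position:
pos 0: 'q' vs 'q' match
pos 1: 'c' vs 'c' match
pos 2: 'o' vs 't' differ -> stop
Longest common prefix: "qc" (length 2)


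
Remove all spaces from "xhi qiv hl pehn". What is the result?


Input string: 'xhi qiv hl pehn'
Operation: remove all spaces
Words: 'xhi', 'qiv', 'hl', 'pehn'
Join without spaces: xhiqivhlpehn


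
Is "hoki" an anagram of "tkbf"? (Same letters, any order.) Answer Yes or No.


String 1: 'tkbf' -> sorted: 'bfkt'
String 2: 'hoki' -> sorted: 'hiko'
Compare sorted forms: 'bfkt' != 'hiko'
Anagram: No


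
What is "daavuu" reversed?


Input string: 'daavuu'
Operation: reverse character order
Original order: 'd' -> 'a' -> 'a' -> 'v' -> 'u' -> 'u'
Reversed order: 'u' -> 'u' -> 'v' -> 'a' -> 'a' -> 'd'
Result: uuvaad


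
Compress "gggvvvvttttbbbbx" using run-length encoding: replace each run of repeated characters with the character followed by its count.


Input: 'gggvvvvttttbbbbx'
Operation: identify consecutive runs
Runs: 'ggg' -> g3, 'vvvv' -> v4, 'tttt' -> t4, 'bbbb' -> b4, 'x' -> x1
Encoded: g3v4t4b4x1


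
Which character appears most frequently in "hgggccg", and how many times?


Input: 'hgggccg'
Operation: tally each character
Counts: 'c':2, 'g':4, 'h':1
Maximum: 'g' appears 4 times


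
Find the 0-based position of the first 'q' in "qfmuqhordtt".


Input string: 'qfmuqhordtt'
Target: 'q'
Scanning left to right: s[0]='q'
First match at index: 0


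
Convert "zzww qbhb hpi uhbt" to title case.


Input string: 'zzww qbhb hpi uhbt'
Operation: capitalize first letter of each word
Word transformations: 'zzww'->'Zzww', 'qbhb'->'Qbhb', 'hpi'->'Hpi', 'uhbt'->'Uhbt'
Result: Zzww Qbhb Hpi Uhbt


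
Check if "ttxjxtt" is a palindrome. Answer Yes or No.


Input string: 'ttxjxtt'
Reversed: 'ttxjxtt'
Compare pairs: s[0]='t' vs s[6]='t' (match), s[1]='t' vs s[5]='t' (match), s[2]='x' vs s[4]='x' (match)
Palindrome: Yes


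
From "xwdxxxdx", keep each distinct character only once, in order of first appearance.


Input: 'xwdxxxdx'
Operation: keep first occurrence of each character
Scan: s[0]='x' new -> keep; s[1]='w' new -> keep; s[2]='d' new -> keep; s[3]='x' seen -> skip; s[4]='x' seen -> skip; s[5]='x' seen -> skip; s[6]='d' seen -> skip; s[7]='x' seen -> skip
Result: xwd


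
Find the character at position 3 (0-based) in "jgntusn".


Input string: 'jgntusn'
Operation: get character at index 3
Index mapping: s[0]='j', s[1]='g', s[2]='n', s[3]='t'
Result: 't'


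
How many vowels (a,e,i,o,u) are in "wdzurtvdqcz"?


Input string: 'wdzurtvdqcz'
Operation: count vowels (a, e, i, o, u)
Scan: s[0]='w', s[1]='d', s[2]='z', s[3]='u' (vowel), s[4]='r', s[5]='t', s[6]='v', s[7]='d', s[8]='q', s[9]='c', s[10]='z'
Vowels found: 1
Result: 1


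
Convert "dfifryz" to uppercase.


Input string: 'dfifryz'
Operation: convert each letter to uppercase
Mapping: 'd'->'D', 'f'->'F', 'i'->'I', 'f'->'F', 'r'->'R', 'y'->'Y', 'z'->'Z'
Result: DFIFRYZ


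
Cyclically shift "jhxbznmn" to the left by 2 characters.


Input: 'jhxbznmn', shift = 2
Operation: split at index 2 and swap parts
Front part s[0:2] = 'jh'
Back part s[2:] = 'xbznmn'
Rotated = back + front = 'xbznmn' + 'jh'
Result: xbznmnjh


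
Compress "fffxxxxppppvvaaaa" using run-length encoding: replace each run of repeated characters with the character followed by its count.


Input: 'fffxxxxppppvvaaaa'
Operation: identify consecutive runs
Runs: 'fff' -> f3, 'xxxx' -> x4, 'pppp' -> p4, 'vv' -> v2, 'aaaa' -> a4
Encoded: f3x4p4v2a4


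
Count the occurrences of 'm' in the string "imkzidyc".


Input string: 'imkzidyc'
Target character: 'm'
Scan each position: s[1]='m'
Matches found at indices: 1
Total: 1


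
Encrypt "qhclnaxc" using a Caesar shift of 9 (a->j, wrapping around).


Input: 'qhclnaxc', shift = 9
Operation: for each letter, (position + 9) mod 26
Mapping: 'q'(16+9=25)->'z', 'h'(7+9=16)->'q', 'c'(2+9=11)->'l', 'l'(11+9=20)->'u', 'n'(13+9=22)->'w', 'a'(0+9=9)->'j', 'x'(23+9=32, 32 mod 26=6)->'g', 'c'(2+9=11)->'l'
Result: zqluwjgl


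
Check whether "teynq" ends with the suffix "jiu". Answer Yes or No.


Input string: 'teynq'
Suffix to check: 'jiu'
Last 3 characters of input: 'ynq'
Match: False
Result: No
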